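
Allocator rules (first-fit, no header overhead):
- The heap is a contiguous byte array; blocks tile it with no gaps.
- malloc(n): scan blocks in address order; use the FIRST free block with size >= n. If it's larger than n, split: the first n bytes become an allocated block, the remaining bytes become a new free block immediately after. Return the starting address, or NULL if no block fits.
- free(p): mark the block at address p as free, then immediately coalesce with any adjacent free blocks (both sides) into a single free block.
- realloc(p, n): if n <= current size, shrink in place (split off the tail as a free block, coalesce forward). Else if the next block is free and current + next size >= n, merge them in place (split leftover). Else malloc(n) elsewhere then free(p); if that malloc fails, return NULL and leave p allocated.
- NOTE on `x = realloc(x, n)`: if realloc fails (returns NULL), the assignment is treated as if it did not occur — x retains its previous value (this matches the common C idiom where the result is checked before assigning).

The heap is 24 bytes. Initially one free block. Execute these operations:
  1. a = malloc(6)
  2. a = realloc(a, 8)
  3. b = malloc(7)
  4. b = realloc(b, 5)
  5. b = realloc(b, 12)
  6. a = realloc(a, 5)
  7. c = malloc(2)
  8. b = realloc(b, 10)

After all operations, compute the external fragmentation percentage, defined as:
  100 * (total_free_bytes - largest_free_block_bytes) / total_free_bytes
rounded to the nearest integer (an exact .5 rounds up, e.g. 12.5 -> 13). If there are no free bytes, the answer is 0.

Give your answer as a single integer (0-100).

Answer: 14

Derivation:
Op 1: a = malloc(6) -> a = 0; heap: [0-5 ALLOC][6-23 FREE]
Op 2: a = realloc(a, 8) -> a = 0; heap: [0-7 ALLOC][8-23 FREE]
Op 3: b = malloc(7) -> b = 8; heap: [0-7 ALLOC][8-14 ALLOC][15-23 FREE]
Op 4: b = realloc(b, 5) -> b = 8; heap: [0-7 ALLOC][8-12 ALLOC][13-23 FREE]
Op 5: b = realloc(b, 12) -> b = 8; heap: [0-7 ALLOC][8-19 ALLOC][20-23 FREE]
Op 6: a = realloc(a, 5) -> a = 0; heap: [0-4 ALLOC][5-7 FREE][8-19 ALLOC][20-23 FREE]
Op 7: c = malloc(2) -> c = 5; heap: [0-4 ALLOC][5-6 ALLOC][7-7 FREE][8-19 ALLOC][20-23 FREE]
Op 8: b = realloc(b, 10) -> b = 8; heap: [0-4 ALLOC][5-6 ALLOC][7-7 FREE][8-17 ALLOC][18-23 FREE]
Free blocks: [1 6] total_free=7 largest=6 -> 100*(7-6)/7 = 100/7 ≈ 14.286 -> rounds to 14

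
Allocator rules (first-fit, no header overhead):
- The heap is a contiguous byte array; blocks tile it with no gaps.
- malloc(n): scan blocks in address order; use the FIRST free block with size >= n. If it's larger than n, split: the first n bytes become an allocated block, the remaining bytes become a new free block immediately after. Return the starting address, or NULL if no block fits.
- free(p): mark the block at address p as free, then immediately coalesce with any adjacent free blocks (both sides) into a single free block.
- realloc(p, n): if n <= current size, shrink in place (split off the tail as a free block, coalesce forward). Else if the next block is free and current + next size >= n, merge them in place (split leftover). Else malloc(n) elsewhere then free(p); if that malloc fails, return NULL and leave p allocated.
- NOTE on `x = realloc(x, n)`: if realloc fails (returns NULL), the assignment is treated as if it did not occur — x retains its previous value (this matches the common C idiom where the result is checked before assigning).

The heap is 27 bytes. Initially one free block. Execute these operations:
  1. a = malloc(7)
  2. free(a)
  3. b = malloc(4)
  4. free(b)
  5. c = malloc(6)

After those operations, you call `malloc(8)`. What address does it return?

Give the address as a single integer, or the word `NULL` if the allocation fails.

Op 1: a = malloc(7) -> a = 0; heap: [0-6 ALLOC][7-26 FREE]
Op 2: free(a) -> (freed a); heap: [0-26 FREE]
Op 3: b = malloc(4) -> b = 0; heap: [0-3 ALLOC][4-26 FREE]
Op 4: free(b) -> (freed b); heap: [0-26 FREE]
Op 5: c = malloc(6) -> c = 0; heap: [0-5 ALLOC][6-26 FREE]
malloc(8): first-fit scan over [0-5 ALLOC][6-26 FREE] -> 6

Answer: 6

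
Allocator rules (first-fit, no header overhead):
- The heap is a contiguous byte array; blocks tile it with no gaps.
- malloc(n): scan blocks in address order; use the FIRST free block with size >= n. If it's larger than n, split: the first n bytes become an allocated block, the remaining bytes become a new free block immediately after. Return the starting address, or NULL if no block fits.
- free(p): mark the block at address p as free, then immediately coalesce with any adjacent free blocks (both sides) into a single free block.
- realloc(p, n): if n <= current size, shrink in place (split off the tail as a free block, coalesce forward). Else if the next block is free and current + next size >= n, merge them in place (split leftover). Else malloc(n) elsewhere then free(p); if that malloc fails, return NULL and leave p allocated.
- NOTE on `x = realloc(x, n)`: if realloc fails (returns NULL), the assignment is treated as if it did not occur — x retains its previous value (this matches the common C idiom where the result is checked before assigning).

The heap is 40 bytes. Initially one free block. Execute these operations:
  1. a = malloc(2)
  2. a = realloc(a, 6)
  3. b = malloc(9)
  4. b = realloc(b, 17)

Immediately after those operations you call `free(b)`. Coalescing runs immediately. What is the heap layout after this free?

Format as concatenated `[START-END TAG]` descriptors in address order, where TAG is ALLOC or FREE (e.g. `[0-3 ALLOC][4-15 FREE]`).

Answer: [0-5 ALLOC][6-39 FREE]

Derivation:
Op 1: a = malloc(2) -> a = 0; heap: [0-1 ALLOC][2-39 FREE]
Op 2: a = realloc(a, 6) -> a = 0; heap: [0-5 ALLOC][6-39 FREE]
Op 3: b = malloc(9) -> b = 6; heap: [0-5 ALLOC][6-14 ALLOC][15-39 FREE]
Op 4: b = realloc(b, 17) -> b = 6; heap: [0-5 ALLOC][6-22 ALLOC][23-39 FREE]
free(b): b = 6 -> block [6-22 ALLOC]; mark free, coalesce with adjacent free neighbors -> [0-5 ALLOC][6-39 FREE]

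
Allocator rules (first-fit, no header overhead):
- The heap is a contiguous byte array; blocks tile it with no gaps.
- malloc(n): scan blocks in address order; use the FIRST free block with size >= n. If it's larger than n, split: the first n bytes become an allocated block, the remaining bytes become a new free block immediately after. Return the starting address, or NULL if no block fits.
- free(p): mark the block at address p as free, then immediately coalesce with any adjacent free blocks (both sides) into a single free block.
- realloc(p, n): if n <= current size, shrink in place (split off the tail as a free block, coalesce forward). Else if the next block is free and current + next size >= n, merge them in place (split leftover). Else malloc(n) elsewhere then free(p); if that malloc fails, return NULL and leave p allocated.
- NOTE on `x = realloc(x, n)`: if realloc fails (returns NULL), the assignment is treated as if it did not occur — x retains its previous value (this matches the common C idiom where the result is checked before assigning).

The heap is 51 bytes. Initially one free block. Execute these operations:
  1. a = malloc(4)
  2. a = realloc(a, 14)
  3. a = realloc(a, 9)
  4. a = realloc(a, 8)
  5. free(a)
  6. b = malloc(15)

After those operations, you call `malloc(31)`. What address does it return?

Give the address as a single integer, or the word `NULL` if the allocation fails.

Answer: 15

Derivation:
Op 1: a = malloc(4) -> a = 0; heap: [0-3 ALLOC][4-50 FREE]
Op 2: a = realloc(a, 14) -> a = 0; heap: [0-13 ALLOC][14-50 FREE]
Op 3: a = realloc(a, 9) -> a = 0; heap: [0-8 ALLOC][9-50 FREE]
Op 4: a = realloc(a, 8) -> a = 0; heap: [0-7 ALLOC][8-50 FREE]
Op 5: free(a) -> (freed a); heap: [0-50 FREE]
Op 6: b = malloc(15) -> b = 0; heap: [0-14 ALLOC][15-50 FREE]
malloc(31): first-fit scan over [0-14 ALLOC][15-50 FREE] -> 15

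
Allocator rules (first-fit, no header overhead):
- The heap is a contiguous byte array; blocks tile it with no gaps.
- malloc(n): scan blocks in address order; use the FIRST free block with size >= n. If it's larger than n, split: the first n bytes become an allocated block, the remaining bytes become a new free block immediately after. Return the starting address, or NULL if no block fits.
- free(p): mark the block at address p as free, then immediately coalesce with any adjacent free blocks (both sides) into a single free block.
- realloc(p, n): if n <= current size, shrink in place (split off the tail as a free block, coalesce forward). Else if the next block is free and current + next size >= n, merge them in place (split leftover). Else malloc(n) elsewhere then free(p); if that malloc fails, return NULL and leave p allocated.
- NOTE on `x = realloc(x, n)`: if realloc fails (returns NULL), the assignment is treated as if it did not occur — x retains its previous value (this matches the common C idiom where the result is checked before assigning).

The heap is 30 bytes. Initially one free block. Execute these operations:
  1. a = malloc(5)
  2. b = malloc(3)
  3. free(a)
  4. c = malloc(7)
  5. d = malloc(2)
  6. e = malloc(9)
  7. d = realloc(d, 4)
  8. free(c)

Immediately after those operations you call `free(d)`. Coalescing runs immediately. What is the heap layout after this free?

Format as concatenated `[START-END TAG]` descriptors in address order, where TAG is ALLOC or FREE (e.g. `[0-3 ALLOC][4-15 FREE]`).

Answer: [0-4 FREE][5-7 ALLOC][8-14 FREE][15-23 ALLOC][24-29 FREE]

Derivation:
Op 1: a = malloc(5) -> a = 0; heap: [0-4 ALLOC][5-29 FREE]
Op 2: b = malloc(3) -> b = 5; heap: [0-4 ALLOC][5-7 ALLOC][8-29 FREE]
Op 3: free(a) -> (freed a); heap: [0-4 FREE][5-7 ALLOC][8-29 FREE]
Op 4: c = malloc(7) -> c = 8; heap: [0-4 FREE][5-7 ALLOC][8-14 ALLOC][15-29 FREE]
Op 5: d = malloc(2) -> d = 0; heap: [0-1 ALLOC][2-4 FREE][5-7 ALLOC][8-14 ALLOC][15-29 FREE]
Op 6: e = malloc(9) -> e = 15; heap: [0-1 ALLOC][2-4 FREE][5-7 ALLOC][8-14 ALLOC][15-23 ALLOC][24-29 FREE]
Op 7: d = realloc(d, 4) -> d = 0; heap: [0-3 ALLOC][4-4 FREE][5-7 ALLOC][8-14 ALLOC][15-23 ALLOC][24-29 FREE]
Op 8: free(c) -> (freed c); heap: [0-3 ALLOC][4-4 FREE][5-7 ALLOC][8-14 FREE][15-23 ALLOC][24-29 FREE]
free(d): d = 0 -> block [0-3 ALLOC]; mark free, coalesce with adjacent free neighbors -> [0-4 FREE][5-7 ALLOC][8-14 FREE][15-23 ALLOC][24-29 FREE]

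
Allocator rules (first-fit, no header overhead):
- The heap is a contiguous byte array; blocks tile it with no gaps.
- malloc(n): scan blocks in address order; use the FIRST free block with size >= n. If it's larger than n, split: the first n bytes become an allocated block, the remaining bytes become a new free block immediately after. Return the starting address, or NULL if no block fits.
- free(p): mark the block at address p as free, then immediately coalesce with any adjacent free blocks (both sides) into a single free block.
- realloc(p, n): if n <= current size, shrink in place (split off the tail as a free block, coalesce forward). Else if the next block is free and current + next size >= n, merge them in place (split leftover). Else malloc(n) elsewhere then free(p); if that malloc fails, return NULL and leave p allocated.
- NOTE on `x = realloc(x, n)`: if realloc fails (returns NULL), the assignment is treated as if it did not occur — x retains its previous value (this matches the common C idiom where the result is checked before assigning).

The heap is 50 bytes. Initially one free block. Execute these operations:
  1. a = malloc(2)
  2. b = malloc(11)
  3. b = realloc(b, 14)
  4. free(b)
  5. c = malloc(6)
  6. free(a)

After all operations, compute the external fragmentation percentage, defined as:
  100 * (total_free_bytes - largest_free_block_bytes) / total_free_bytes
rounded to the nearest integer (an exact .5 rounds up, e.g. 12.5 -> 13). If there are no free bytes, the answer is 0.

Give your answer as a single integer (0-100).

Answer: 5

Derivation:
Op 1: a = malloc(2) -> a = 0; heap: [0-1 ALLOC][2-49 FREE]
Op 2: b = malloc(11) -> b = 2; heap: [0-1 ALLOC][2-12 ALLOC][13-49 FREE]
Op 3: b = realloc(b, 14) -> b = 2; heap: [0-1 ALLOC][2-15 ALLOC][16-49 FREE]
Op 4: free(b) -> (freed b); heap: [0-1 ALLOC][2-49 FREE]
Op 5: c = malloc(6) -> c = 2; heap: [0-1 ALLOC][2-7 ALLOC][8-49 FREE]
Op 6: free(a) -> (freed a); heap: [0-1 FREE][2-7 ALLOC][8-49 FREE]
Free blocks: [2 42] total_free=44 largest=42 -> 100*(44-42)/44 = 200/44 ≈ 4.545 -> rounds to 5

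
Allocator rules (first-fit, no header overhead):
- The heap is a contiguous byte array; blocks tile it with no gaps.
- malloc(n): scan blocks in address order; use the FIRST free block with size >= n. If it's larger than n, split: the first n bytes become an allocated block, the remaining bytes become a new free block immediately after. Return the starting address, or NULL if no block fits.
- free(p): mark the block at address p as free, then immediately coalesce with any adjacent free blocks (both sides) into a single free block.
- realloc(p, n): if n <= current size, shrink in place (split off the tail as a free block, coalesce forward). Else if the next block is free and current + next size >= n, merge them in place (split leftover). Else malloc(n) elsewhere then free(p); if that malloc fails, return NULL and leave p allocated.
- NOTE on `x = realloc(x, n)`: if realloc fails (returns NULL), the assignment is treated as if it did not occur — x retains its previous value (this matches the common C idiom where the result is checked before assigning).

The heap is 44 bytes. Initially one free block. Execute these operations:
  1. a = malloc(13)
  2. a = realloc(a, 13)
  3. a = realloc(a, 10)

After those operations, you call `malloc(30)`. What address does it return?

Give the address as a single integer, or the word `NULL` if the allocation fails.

Answer: 10

Derivation:
Op 1: a = malloc(13) -> a = 0; heap: [0-12 ALLOC][13-43 FREE]
Op 2: a = realloc(a, 13) -> a = 0; heap: [0-12 ALLOC][13-43 FREE]
Op 3: a = realloc(a, 10) -> a = 0; heap: [0-9 ALLOC][10-43 FREE]
malloc(30): first-fit scan over [0-9 ALLOC][10-43 FREE] -> 10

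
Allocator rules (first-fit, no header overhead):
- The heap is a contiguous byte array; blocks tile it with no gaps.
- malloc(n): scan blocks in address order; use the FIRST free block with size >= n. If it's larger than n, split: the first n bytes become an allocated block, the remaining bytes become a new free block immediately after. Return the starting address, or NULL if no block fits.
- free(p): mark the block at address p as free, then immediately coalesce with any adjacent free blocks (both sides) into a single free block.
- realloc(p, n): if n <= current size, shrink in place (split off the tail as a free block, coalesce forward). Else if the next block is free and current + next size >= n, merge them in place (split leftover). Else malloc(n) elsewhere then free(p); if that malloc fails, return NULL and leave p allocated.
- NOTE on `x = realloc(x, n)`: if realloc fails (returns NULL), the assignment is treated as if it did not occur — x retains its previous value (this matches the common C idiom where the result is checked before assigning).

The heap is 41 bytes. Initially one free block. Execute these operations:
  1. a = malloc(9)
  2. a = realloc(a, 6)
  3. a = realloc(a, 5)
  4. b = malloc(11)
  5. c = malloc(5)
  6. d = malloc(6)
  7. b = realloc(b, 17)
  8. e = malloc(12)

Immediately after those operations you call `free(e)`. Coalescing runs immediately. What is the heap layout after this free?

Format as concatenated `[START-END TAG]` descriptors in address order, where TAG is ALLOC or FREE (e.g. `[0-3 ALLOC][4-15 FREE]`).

Op 1: a = malloc(9) -> a = 0; heap: [0-8 ALLOC][9-40 FREE]
Op 2: a = realloc(a, 6) -> a = 0; heap: [0-5 ALLOC][6-40 FREE]
Op 3: a = realloc(a, 5) -> a = 0; heap: [0-4 ALLOC][5-40 FREE]
Op 4: b = malloc(11) -> b = 5; heap: [0-4 ALLOC][5-15 ALLOC][16-40 FREE]
Op 5: c = malloc(5) -> c = 16; heap: [0-4 ALLOC][5-15 ALLOC][16-20 ALLOC][21-40 FREE]
Op 6: d = malloc(6) -> d = 21; heap: [0-4 ALLOC][5-15 ALLOC][16-20 ALLOC][21-26 ALLOC][27-40 FREE]
Op 7: b = realloc(b, 17) -> NULL (b unchanged); heap: [0-4 ALLOC][5-15 ALLOC][16-20 ALLOC][21-26 ALLOC][27-40 FREE]
Op 8: e = malloc(12) -> e = 27; heap: [0-4 ALLOC][5-15 ALLOC][16-20 ALLOC][21-26 ALLOC][27-38 ALLOC][39-40 FREE]
free(e): e = 27 -> block [27-38 ALLOC]; mark free, coalesce with adjacent free neighbors -> [0-4 ALLOC][5-15 ALLOC][16-20 ALLOC][21-26 ALLOC][27-40 FREE]

Answer: [0-4 ALLOC][5-15 ALLOC][16-20 ALLOC][21-26 ALLOC][27-40 FREE]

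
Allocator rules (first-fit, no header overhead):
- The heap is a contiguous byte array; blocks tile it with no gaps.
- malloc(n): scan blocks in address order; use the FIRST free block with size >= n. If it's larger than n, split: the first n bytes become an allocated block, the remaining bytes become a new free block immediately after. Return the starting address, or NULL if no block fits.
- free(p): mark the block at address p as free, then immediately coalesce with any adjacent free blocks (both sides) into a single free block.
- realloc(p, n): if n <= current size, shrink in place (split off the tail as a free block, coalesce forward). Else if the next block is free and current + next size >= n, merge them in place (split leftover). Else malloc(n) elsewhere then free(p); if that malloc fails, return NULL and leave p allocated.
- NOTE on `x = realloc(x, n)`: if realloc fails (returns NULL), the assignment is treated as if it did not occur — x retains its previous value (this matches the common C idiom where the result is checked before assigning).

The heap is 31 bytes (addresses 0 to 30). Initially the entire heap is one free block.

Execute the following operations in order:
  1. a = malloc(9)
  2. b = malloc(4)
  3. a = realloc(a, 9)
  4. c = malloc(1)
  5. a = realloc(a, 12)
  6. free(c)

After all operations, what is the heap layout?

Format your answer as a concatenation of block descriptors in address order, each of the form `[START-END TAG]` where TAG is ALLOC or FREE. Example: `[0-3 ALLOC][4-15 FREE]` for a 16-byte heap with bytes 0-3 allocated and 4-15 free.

Answer: [0-8 FREE][9-12 ALLOC][13-13 FREE][14-25 ALLOC][26-30 FREE]

Derivation:
Op 1: a = malloc(9) -> a = 0; heap: [0-8 ALLOC][9-30 FREE]
Op 2: b = malloc(4) -> b = 9; heap: [0-8 ALLOC][9-12 ALLOC][13-30 FREE]
Op 3: a = realloc(a, 9) -> a = 0; heap: [0-8 ALLOC][9-12 ALLOC][13-30 FREE]
Op 4: c = malloc(1) -> c = 13; heap: [0-8 ALLOC][9-12 ALLOC][13-13 ALLOC][14-30 FREE]
Op 5: a = realloc(a, 12) -> a = 14; heap: [0-8 FREE][9-12 ALLOC][13-13 ALLOC][14-25 ALLOC][26-30 FREE]
Op 6: free(c) -> (freed c); heap: [0-8 FREE][9-12 ALLOC][13-13 FREE][14-25 ALLOC][26-30 FREE]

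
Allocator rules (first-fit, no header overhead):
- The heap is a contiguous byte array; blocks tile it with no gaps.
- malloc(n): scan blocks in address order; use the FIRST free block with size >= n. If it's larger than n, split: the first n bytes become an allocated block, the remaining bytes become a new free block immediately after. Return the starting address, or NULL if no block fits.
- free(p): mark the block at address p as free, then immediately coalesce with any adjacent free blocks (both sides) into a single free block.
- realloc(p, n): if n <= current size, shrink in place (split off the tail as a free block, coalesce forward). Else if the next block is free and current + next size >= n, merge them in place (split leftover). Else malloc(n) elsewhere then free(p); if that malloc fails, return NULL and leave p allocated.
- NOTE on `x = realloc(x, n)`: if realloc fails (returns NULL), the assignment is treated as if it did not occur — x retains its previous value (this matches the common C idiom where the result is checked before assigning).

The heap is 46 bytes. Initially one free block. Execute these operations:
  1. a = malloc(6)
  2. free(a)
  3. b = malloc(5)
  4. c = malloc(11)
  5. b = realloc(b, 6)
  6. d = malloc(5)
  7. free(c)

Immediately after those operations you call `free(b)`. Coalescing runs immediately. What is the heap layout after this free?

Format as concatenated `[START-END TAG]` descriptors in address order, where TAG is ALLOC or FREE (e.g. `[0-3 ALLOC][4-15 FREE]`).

Answer: [0-4 ALLOC][5-45 FREE]

Derivation:
Op 1: a = malloc(6) -> a = 0; heap: [0-5 ALLOC][6-45 FREE]
Op 2: free(a) -> (freed a); heap: [0-45 FREE]
Op 3: b = malloc(5) -> b = 0; heap: [0-4 ALLOC][5-45 FREE]
Op 4: c = malloc(11) -> c = 5; heap: [0-4 ALLOC][5-15 ALLOC][16-45 FREE]
Op 5: b = realloc(b, 6) -> b = 16; heap: [0-4 FREE][5-15 ALLOC][16-21 ALLOC][22-45 FREE]
Op 6: d = malloc(5) -> d = 0; heap: [0-4 ALLOC][5-15 ALLOC][16-21 ALLOC][22-45 FREE]
Op 7: free(c) -> (freed c); heap: [0-4 ALLOC][5-15 FREE][16-21 ALLOC][22-45 FREE]
free(b): b = 16 -> block [16-21 ALLOC]; mark free, coalesce with adjacent free neighbors -> [0-4 ALLOC][5-45 FREE]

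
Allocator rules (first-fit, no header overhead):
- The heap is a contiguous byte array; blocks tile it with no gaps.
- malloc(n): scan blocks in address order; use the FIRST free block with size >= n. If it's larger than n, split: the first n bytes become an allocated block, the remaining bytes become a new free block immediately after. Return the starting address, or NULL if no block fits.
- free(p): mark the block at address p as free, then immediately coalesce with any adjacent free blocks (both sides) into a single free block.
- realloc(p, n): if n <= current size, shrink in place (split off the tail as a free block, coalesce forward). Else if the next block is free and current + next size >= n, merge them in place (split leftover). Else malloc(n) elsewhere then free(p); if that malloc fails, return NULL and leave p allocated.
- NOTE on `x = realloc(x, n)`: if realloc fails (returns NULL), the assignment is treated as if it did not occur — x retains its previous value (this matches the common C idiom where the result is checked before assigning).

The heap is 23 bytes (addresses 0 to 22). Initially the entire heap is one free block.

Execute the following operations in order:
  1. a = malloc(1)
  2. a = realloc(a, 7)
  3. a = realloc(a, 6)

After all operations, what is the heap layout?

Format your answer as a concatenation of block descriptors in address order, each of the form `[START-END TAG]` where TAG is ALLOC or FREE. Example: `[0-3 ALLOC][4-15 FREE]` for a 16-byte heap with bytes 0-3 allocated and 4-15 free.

Op 1: a = malloc(1) -> a = 0; heap: [0-0 ALLOC][1-22 FREE]
Op 2: a = realloc(a, 7) -> a = 0; heap: [0-6 ALLOC][7-22 FREE]
Op 3: a = realloc(a, 6) -> a = 0; heap: [0-5 ALLOC][6-22 FREE]

Answer: [0-5 ALLOC][6-22 FREE]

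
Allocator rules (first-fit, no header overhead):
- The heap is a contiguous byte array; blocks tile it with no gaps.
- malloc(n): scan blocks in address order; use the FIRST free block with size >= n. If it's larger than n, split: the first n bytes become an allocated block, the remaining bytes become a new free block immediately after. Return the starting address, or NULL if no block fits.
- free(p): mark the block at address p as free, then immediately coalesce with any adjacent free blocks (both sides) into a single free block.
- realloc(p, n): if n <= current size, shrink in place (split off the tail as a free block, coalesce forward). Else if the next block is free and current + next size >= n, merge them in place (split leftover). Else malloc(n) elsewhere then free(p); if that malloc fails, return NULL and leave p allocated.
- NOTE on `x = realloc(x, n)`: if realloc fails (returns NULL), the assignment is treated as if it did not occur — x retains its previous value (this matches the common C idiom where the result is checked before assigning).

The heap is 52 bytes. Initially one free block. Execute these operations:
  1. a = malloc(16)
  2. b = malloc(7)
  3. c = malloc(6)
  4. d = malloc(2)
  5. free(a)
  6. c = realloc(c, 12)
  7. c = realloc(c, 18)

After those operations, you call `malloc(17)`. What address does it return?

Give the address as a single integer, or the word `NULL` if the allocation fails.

Answer: NULL

Derivation:
Op 1: a = malloc(16) -> a = 0; heap: [0-15 ALLOC][16-51 FREE]
Op 2: b = malloc(7) -> b = 16; heap: [0-15 ALLOC][16-22 ALLOC][23-51 FREE]
Op 3: c = malloc(6) -> c = 23; heap: [0-15 ALLOC][16-22 ALLOC][23-28 ALLOC][29-51 FREE]
Op 4: d = malloc(2) -> d = 29; heap: [0-15 ALLOC][16-22 ALLOC][23-28 ALLOC][29-30 ALLOC][31-51 FREE]
Op 5: free(a) -> (freed a); heap: [0-15 FREE][16-22 ALLOC][23-28 ALLOC][29-30 ALLOC][31-51 FREE]
Op 6: c = realloc(c, 12) -> c = 0; heap: [0-11 ALLOC][12-15 FREE][16-22 ALLOC][23-28 FREE][29-30 ALLOC][31-51 FREE]
Op 7: c = realloc(c, 18) -> c = 31; heap: [0-15 FREE][16-22 ALLOC][23-28 FREE][29-30 ALLOC][31-48 ALLOC][49-51 FREE]
malloc(17): first-fit scan over [0-15 FREE][16-22 ALLOC][23-28 FREE][29-30 ALLOC][31-48 ALLOC][49-51 FREE] -> NULL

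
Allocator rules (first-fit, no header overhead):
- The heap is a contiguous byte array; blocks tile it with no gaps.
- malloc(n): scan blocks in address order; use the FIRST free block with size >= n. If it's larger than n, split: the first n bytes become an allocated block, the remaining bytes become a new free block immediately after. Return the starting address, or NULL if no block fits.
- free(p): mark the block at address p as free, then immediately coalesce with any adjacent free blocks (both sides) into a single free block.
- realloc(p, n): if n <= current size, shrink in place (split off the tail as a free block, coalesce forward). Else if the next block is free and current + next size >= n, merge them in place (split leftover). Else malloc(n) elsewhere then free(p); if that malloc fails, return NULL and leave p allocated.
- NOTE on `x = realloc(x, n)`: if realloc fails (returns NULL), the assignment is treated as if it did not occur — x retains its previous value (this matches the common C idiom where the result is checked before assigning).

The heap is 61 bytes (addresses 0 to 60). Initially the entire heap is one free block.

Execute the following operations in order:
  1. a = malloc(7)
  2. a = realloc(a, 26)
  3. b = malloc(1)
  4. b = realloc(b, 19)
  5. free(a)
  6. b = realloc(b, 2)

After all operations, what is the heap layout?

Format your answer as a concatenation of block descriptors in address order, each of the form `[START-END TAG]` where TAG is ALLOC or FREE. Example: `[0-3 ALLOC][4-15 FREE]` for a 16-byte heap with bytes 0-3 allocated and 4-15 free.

Op 1: a = malloc(7) -> a = 0; heap: [0-6 ALLOC][7-60 FREE]
Op 2: a = realloc(a, 26) -> a = 0; heap: [0-25 ALLOC][26-60 FREE]
Op 3: b = malloc(1) -> b = 26; heap: [0-25 ALLOC][26-26 ALLOC][27-60 FREE]
Op 4: b = realloc(b, 19) -> b = 26; heap: [0-25 ALLOC][26-44 ALLOC][45-60 FREE]
Op 5: free(a) -> (freed a); heap: [0-25 FREE][26-44 ALLOC][45-60 FREE]
Op 6: b = realloc(b, 2) -> b = 26; heap: [0-25 FREE][26-27 ALLOC][28-60 FREE]

Answer: [0-25 FREE][26-27 ALLOC][28-60 FREE]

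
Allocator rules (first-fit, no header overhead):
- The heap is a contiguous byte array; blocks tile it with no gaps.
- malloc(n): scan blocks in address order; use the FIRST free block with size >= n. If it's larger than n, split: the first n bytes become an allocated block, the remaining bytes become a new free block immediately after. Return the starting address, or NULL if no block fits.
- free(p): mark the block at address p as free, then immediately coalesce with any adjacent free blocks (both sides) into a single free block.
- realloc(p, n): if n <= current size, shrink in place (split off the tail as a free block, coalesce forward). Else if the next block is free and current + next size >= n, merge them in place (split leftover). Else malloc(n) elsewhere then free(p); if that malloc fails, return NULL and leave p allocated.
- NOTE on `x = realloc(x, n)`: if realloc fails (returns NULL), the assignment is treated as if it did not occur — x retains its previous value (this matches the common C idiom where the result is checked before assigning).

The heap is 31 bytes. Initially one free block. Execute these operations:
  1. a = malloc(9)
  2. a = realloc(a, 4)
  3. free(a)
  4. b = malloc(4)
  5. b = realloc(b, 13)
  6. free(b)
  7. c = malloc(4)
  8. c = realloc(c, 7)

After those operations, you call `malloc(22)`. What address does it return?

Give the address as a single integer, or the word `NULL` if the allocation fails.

Op 1: a = malloc(9) -> a = 0; heap: [0-8 ALLOC][9-30 FREE]
Op 2: a = realloc(a, 4) -> a = 0; heap: [0-3 ALLOC][4-30 FREE]
Op 3: free(a) -> (freed a); heap: [0-30 FREE]
Op 4: b = malloc(4) -> b = 0; heap: [0-3 ALLOC][4-30 FREE]
Op 5: b = realloc(b, 13) -> b = 0; heap: [0-12 ALLOC][13-30 FREE]
Op 6: free(b) -> (freed b); heap: [0-30 FREE]
Op 7: c = malloc(4) -> c = 0; heap: [0-3 ALLOC][4-30 FREE]
Op 8: c = realloc(c, 7) -> c = 0; heap: [0-6 ALLOC][7-30 FREE]
malloc(22): first-fit scan over [0-6 ALLOC][7-30 FREE] -> 7

Answer: 7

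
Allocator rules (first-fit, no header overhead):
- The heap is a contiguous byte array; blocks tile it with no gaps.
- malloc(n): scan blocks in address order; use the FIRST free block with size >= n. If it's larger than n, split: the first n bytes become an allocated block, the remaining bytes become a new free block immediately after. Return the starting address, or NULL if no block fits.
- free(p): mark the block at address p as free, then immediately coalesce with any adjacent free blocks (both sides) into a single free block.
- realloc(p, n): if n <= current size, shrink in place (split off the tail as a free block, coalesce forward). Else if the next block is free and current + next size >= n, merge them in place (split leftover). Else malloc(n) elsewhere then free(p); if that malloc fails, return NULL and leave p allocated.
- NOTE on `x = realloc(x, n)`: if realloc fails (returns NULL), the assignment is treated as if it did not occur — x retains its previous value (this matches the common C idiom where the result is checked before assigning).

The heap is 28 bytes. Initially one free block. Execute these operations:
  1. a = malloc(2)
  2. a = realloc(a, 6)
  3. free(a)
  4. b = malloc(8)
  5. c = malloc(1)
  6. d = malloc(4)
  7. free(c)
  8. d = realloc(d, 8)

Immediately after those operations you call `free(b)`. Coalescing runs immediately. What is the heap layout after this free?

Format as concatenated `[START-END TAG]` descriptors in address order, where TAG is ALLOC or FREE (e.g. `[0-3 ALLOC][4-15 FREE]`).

Answer: [0-8 FREE][9-16 ALLOC][17-27 FREE]

Derivation:
Op 1: a = malloc(2) -> a = 0; heap: [0-1 ALLOC][2-27 FREE]
Op 2: a = realloc(a, 6) -> a = 0; heap: [0-5 ALLOC][6-27 FREE]
Op 3: free(a) -> (freed a); heap: [0-27 FREE]
Op 4: b = malloc(8) -> b = 0; heap: [0-7 ALLOC][8-27 FREE]
Op 5: c = malloc(1) -> c = 8; heap: [0-7 ALLOC][8-8 ALLOC][9-27 FREE]
Op 6: d = malloc(4) -> d = 9; heap: [0-7 ALLOC][8-8 ALLOC][9-12 ALLOC][13-27 FREE]
Op 7: free(c) -> (freed c); heap: [0-7 ALLOC][8-8 FREE][9-12 ALLOC][13-27 FREE]
Op 8: d = realloc(d, 8) -> d = 9; heap: [0-7 ALLOC][8-8 FREE][9-16 ALLOC][17-27 FREE]
free(b): b = 0 -> block [0-7 ALLOC]; mark free, coalesce with adjacent free neighbors -> [0-8 FREE][9-16 ALLOC][17-27 FREE]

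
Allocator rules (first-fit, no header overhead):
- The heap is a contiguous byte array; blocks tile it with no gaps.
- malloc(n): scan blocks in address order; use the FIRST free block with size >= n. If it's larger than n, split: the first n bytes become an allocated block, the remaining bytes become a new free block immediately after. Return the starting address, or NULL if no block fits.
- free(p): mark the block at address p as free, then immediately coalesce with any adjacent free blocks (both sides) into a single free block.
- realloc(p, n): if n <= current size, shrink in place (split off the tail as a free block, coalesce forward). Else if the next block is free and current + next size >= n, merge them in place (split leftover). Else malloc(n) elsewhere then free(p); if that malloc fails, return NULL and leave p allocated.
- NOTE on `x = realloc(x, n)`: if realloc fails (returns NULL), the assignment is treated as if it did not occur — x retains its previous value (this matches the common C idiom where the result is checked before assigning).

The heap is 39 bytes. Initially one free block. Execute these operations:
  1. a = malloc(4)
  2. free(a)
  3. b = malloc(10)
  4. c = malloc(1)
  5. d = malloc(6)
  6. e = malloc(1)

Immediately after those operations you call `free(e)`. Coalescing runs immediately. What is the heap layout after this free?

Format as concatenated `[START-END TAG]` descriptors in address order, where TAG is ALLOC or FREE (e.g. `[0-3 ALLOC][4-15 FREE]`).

Answer: [0-9 ALLOC][10-10 ALLOC][11-16 ALLOC][17-38 FREE]

Derivation:
Op 1: a = malloc(4) -> a = 0; heap: [0-3 ALLOC][4-38 FREE]
Op 2: free(a) -> (freed a); heap: [0-38 FREE]
Op 3: b = malloc(10) -> b = 0; heap: [0-9 ALLOC][10-38 FREE]
Op 4: c = malloc(1) -> c = 10; heap: [0-9 ALLOC][10-10 ALLOC][11-38 FREE]
Op 5: d = malloc(6) -> d = 11; heap: [0-9 ALLOC][10-10 ALLOC][11-16 ALLOC][17-38 FREE]
Op 6: e = malloc(1) -> e = 17; heap: [0-9 ALLOC][10-10 ALLOC][11-16 ALLOC][17-17 ALLOC][18-38 FREE]
free(e): e = 17 -> block [17-17 ALLOC]; mark free, coalesce with adjacent free neighbors -> [0-9 ALLOC][10-10 ALLOC][11-16 ALLOC][17-38 FREE]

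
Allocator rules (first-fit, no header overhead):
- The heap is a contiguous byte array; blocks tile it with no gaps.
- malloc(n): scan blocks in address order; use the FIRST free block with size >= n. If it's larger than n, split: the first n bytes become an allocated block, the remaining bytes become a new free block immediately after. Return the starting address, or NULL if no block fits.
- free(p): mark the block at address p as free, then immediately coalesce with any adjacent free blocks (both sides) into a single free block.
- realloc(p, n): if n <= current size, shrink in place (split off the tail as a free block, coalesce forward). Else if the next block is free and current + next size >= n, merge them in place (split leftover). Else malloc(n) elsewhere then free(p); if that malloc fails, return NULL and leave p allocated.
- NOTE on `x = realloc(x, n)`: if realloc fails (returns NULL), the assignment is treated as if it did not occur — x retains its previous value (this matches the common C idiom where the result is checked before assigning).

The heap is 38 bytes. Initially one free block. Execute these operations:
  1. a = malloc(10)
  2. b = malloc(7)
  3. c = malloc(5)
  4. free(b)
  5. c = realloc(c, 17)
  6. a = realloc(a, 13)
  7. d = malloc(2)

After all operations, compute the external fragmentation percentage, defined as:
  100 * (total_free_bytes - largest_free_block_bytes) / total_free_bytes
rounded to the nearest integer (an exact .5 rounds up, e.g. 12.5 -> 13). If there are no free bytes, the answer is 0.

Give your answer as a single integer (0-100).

Op 1: a = malloc(10) -> a = 0; heap: [0-9 ALLOC][10-37 FREE]
Op 2: b = malloc(7) -> b = 10; heap: [0-9 ALLOC][10-16 ALLOC][17-37 FREE]
Op 3: c = malloc(5) -> c = 17; heap: [0-9 ALLOC][10-16 ALLOC][17-21 ALLOC][22-37 FREE]
Op 4: free(b) -> (freed b); heap: [0-9 ALLOC][10-16 FREE][17-21 ALLOC][22-37 FREE]
Op 5: c = realloc(c, 17) -> c = 17; heap: [0-9 ALLOC][10-16 FREE][17-33 ALLOC][34-37 FREE]
Op 6: a = realloc(a, 13) -> a = 0; heap: [0-12 ALLOC][13-16 FREE][17-33 ALLOC][34-37 FREE]
Op 7: d = malloc(2) -> d = 13; heap: [0-12 ALLOC][13-14 ALLOC][15-16 FREE][17-33 ALLOC][34-37 FREE]
Free blocks: [2 4] total_free=6 largest=4 -> 100*(6-4)/6 = 200/6 ≈ 33.333 -> rounds to 33

Answer: 33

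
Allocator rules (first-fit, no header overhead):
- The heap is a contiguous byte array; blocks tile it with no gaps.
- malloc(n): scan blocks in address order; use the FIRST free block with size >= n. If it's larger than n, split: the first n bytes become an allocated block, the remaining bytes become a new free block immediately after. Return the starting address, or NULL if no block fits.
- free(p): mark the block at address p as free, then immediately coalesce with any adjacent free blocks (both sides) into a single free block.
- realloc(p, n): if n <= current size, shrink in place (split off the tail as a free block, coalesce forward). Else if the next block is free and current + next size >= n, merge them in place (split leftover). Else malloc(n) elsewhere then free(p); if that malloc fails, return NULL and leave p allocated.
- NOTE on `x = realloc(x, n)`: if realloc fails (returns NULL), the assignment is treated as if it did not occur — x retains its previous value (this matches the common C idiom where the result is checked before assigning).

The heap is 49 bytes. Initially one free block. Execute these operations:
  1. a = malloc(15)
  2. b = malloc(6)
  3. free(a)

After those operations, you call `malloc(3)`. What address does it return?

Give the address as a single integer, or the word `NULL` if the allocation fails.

Op 1: a = malloc(15) -> a = 0; heap: [0-14 ALLOC][15-48 FREE]
Op 2: b = malloc(6) -> b = 15; heap: [0-14 ALLOC][15-20 ALLOC][21-48 FREE]
Op 3: free(a) -> (freed a); heap: [0-14 FREE][15-20 ALLOC][21-48 FREE]
malloc(3): first-fit scan over [0-14 FREE][15-20 ALLOC][21-48 FREE] -> 0

Answer: 0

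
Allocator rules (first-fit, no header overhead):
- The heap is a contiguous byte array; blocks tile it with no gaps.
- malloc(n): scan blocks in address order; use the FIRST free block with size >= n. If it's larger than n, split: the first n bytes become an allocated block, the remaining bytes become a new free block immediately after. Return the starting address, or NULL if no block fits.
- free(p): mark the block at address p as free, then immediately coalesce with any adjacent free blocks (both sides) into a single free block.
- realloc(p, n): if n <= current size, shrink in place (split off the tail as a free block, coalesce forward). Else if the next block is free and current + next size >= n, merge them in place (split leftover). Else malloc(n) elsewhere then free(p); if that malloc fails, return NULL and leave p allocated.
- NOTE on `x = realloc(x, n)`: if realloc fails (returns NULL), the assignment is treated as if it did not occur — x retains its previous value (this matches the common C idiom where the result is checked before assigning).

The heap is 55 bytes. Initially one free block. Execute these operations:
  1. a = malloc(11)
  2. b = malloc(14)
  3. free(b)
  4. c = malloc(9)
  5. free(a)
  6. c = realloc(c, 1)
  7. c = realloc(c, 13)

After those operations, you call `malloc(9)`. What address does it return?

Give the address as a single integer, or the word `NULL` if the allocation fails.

Answer: 0

Derivation:
Op 1: a = malloc(11) -> a = 0; heap: [0-10 ALLOC][11-54 FREE]
Op 2: b = malloc(14) -> b = 11; heap: [0-10 ALLOC][11-24 ALLOC][25-54 FREE]
Op 3: free(b) -> (freed b); heap: [0-10 ALLOC][11-54 FREE]
Op 4: c = malloc(9) -> c = 11; heap: [0-10 ALLOC][11-19 ALLOC][20-54 FREE]
Op 5: free(a) -> (freed a); heap: [0-10 FREE][11-19 ALLOC][20-54 FREE]
Op 6: c = realloc(c, 1) -> c = 11; heap: [0-10 FREE][11-11 ALLOC][12-54 FREE]
Op 7: c = realloc(c, 13) -> c = 11; heap: [0-10 FREE][11-23 ALLOC][24-54 FREE]
malloc(9): first-fit scan over [0-10 FREE][11-23 ALLOC][24-54 FREE] -> 0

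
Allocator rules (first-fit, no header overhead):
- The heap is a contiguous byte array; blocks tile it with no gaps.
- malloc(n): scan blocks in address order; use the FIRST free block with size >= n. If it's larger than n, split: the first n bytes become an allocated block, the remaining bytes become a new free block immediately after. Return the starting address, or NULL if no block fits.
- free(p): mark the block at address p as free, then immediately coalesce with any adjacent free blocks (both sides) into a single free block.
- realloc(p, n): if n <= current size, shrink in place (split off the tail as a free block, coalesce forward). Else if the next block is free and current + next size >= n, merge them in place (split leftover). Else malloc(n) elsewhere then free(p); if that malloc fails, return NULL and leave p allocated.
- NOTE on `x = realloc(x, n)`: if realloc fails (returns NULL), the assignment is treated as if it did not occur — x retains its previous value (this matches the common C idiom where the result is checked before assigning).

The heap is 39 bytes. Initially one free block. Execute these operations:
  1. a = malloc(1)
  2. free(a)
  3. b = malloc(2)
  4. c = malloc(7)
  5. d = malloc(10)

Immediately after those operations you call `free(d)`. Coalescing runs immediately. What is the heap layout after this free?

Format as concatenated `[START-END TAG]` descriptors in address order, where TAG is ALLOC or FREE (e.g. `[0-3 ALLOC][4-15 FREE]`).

Op 1: a = malloc(1) -> a = 0; heap: [0-0 ALLOC][1-38 FREE]
Op 2: free(a) -> (freed a); heap: [0-38 FREE]
Op 3: b = malloc(2) -> b = 0; heap: [0-1 ALLOC][2-38 FREE]
Op 4: c = malloc(7) -> c = 2; heap: [0-1 ALLOC][2-8 ALLOC][9-38 FREE]
Op 5: d = malloc(10) -> d = 9; heap: [0-1 ALLOC][2-8 ALLOC][9-18 ALLOC][19-38 FREE]
free(d): d = 9 -> block [9-18 ALLOC]; mark free, coalesce with adjacent free neighbors -> [0-1 ALLOC][2-8 ALLOC][9-38 FREE]

Answer: [0-1 ALLOC][2-8 ALLOC][9-38 FREE]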